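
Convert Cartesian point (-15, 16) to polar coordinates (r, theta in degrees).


r = sqrt((-15)^2 + 16^2) = 21.9317
theta = atan2(16, -15) = 133.1524 degrees

r = 21.9317, theta = 133.1524 degrees


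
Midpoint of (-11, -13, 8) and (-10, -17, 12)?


Midpoint = ((-11+-10)/2, (-13+-17)/2, (8+12)/2) = (-10.5, -15, 10)

(-10.5, -15, 10)


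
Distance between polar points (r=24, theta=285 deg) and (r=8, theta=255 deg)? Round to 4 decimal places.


d = sqrt(r1^2 + r2^2 - 2*r1*r2*cos(t2-t1))
d = sqrt(24^2 + 8^2 - 2*24*8*cos(255-285)) = 17.5341

17.5341


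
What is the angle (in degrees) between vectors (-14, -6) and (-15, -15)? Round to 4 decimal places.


dot = -14*-15 + -6*-15 = 300
|u| = 15.2315, |v| = 21.2132
cos(angle) = 0.9285
angle = 21.8014 degrees

21.8014 degrees


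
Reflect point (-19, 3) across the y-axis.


Reflection across y-axis: (x, y) -> (-x, y)
(-19, 3) -> (19, 3)

(19, 3)


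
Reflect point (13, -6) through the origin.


Reflection through origin: (x, y) -> (-x, -y)
(13, -6) -> (-13, 6)

(-13, 6)


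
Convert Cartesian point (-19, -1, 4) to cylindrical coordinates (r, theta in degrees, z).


r = sqrt((-19)^2 + (-1)^2) = 19.0263
theta = atan2(-1, -19) = 183.0128 deg
z = 4

r = 19.0263, theta = 183.0128 deg, z = 4


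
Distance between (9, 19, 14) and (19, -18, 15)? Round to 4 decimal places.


d = sqrt((19-9)^2 + (-18-19)^2 + (15-14)^2) = 38.3406

38.3406


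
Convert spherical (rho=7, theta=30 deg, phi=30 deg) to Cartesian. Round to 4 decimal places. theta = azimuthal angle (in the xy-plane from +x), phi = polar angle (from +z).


x = 7 * sin(30) * cos(30) = 3.0311
y = 7 * sin(30) * sin(30) = 1.75
z = 7 * cos(30) = 6.0622

(3.0311, 1.75, 6.0622)


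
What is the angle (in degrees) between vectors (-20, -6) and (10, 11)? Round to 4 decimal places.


dot = -20*10 + -6*11 = -266
|u| = 20.8806, |v| = 14.8661
cos(angle) = -0.8569
angle = 148.9729 degrees

148.9729 degrees


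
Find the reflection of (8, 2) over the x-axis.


Reflection across x-axis: (x, y) -> (x, -y)
(8, 2) -> (8, -2)

(8, -2)


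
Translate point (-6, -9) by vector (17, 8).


Translation: (x+dx, y+dy) = (-6+17, -9+8) = (11, -1)

(11, -1)


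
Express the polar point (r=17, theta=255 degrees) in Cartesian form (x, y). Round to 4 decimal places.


x = 17 * cos(255) = -4.3999
y = 17 * sin(255) = -16.4207

(-4.3999, -16.4207)


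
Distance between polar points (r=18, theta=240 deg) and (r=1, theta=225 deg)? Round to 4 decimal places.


d = sqrt(r1^2 + r2^2 - 2*r1*r2*cos(t2-t1))
d = sqrt(18^2 + 1^2 - 2*18*1*cos(225-240)) = 17.036

17.036


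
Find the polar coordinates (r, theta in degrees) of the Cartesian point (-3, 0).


r = sqrt((-3)^2 + 0^2) = 3
theta = atan2(0, -3) = 180 degrees

r = 3, theta = 180 degrees


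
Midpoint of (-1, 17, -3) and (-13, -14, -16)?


Midpoint = ((-1+-13)/2, (17+-14)/2, (-3+-16)/2) = (-7, 1.5, -9.5)

(-7, 1.5, -9.5)


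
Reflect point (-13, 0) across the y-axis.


Reflection across y-axis: (x, y) -> (-x, y)
(-13, 0) -> (13, 0)

(13, 0)


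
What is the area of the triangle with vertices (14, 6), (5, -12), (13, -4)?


Area = |x1(y2-y3) + x2(y3-y1) + x3(y1-y2)| / 2
= |14*(-12--4) + 5*(-4-6) + 13*(6--12)| / 2
= 36

36


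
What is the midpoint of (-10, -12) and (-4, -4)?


Midpoint = ((-10+-4)/2, (-12+-4)/2) = (-7, -8)

(-7, -8)


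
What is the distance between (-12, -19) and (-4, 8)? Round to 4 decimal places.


d = sqrt((-4--12)^2 + (8--19)^2) = 28.1603

28.1603


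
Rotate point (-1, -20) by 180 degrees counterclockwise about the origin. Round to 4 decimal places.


x' = -1*cos(180) - -20*sin(180) = 1
y' = -1*sin(180) + -20*cos(180) = 20

(1, 20)


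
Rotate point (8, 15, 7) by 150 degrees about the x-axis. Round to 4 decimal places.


x' = 8
y' = 15*cos(150) - 7*sin(150) = -16.4904
z' = 15*sin(150) + 7*cos(150) = 1.4378

(8, -16.4904, 1.4378)


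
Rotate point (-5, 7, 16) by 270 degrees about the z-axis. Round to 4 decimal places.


x' = -5*cos(270) - 7*sin(270) = 7
y' = -5*sin(270) + 7*cos(270) = 5
z' = 16

(7, 5, 16)


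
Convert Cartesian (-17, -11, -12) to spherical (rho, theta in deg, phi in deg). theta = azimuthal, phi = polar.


rho = sqrt((-17)^2 + (-11)^2 + (-12)^2) = 23.5372
theta = atan2(-11, -17) = 212.9052 deg
phi = acos(-12/23.5372) = 120.6526 deg

rho = 23.5372, theta = 212.9052 deg, phi = 120.6526 deg


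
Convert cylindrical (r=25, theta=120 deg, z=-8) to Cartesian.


x = 25 * cos(120) = -12.5
y = 25 * sin(120) = 21.6506
z = -8

(-12.5, 21.6506, -8)


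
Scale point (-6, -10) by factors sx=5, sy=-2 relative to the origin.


Scaling: (x*sx, y*sy) = (-6*5, -10*-2) = (-30, 20)

(-30, 20)


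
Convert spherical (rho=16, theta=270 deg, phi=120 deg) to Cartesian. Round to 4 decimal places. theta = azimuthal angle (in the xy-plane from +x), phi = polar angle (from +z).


x = 16 * sin(120) * cos(270) = 0
y = 16 * sin(120) * sin(270) = -13.8564
z = 16 * cos(120) = -8

(0, -13.8564, -8)


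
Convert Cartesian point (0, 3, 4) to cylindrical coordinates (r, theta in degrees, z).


r = sqrt(0^2 + 3^2) = 3
theta = atan2(3, 0) = 90 deg
z = 4

r = 3, theta = 90 deg, z = 4


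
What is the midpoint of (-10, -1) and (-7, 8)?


Midpoint = ((-10+-7)/2, (-1+8)/2) = (-8.5, 3.5)

(-8.5, 3.5)


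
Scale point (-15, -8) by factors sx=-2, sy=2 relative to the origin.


Scaling: (x*sx, y*sy) = (-15*-2, -8*2) = (30, -16)

(30, -16)


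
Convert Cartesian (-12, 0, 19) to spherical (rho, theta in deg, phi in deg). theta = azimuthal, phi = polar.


rho = sqrt((-12)^2 + 0^2 + 19^2) = 22.4722
theta = atan2(0, -12) = 180 deg
phi = acos(19/22.4722) = 32.2756 deg

rho = 22.4722, theta = 180 deg, phi = 32.2756 deg


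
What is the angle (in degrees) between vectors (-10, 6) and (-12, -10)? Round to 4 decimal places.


dot = -10*-12 + 6*-10 = 60
|u| = 11.6619, |v| = 15.6205
cos(angle) = 0.3294
angle = 70.7693 degrees

70.7693 degrees


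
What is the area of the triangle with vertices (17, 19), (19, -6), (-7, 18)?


Area = |x1(y2-y3) + x2(y3-y1) + x3(y1-y2)| / 2
= |17*(-6-18) + 19*(18-19) + -7*(19--6)| / 2
= 301

301


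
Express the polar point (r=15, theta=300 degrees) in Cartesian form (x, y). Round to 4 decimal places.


x = 15 * cos(300) = 7.5
y = 15 * sin(300) = -12.9904

(7.5, -12.9904)


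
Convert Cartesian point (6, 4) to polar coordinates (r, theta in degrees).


r = sqrt(6^2 + 4^2) = 7.2111
theta = atan2(4, 6) = 33.6901 degrees

r = 7.2111, theta = 33.6901 degrees


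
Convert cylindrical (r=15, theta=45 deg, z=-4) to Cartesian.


x = 15 * cos(45) = 10.6066
y = 15 * sin(45) = 10.6066
z = -4

(10.6066, 10.6066, -4)


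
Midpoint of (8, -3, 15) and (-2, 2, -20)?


Midpoint = ((8+-2)/2, (-3+2)/2, (15+-20)/2) = (3, -0.5, -2.5)

(3, -0.5, -2.5)


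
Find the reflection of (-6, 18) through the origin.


Reflection through origin: (x, y) -> (-x, -y)
(-6, 18) -> (6, -18)

(6, -18)


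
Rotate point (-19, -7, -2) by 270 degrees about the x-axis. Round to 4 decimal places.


x' = -19
y' = -7*cos(270) - -2*sin(270) = -2
z' = -7*sin(270) + -2*cos(270) = 7

(-19, -2, 7)


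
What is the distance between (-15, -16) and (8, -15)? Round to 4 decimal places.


d = sqrt((8--15)^2 + (-15--16)^2) = 23.0217

23.0217


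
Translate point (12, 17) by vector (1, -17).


Translation: (x+dx, y+dy) = (12+1, 17+-17) = (13, 0)

(13, 0)


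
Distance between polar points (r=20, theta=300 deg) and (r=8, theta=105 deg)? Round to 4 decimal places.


d = sqrt(r1^2 + r2^2 - 2*r1*r2*cos(t2-t1))
d = sqrt(20^2 + 8^2 - 2*20*8*cos(105-300)) = 27.8046

27.8046


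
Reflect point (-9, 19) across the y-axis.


Reflection across y-axis: (x, y) -> (-x, y)
(-9, 19) -> (9, 19)

(9, 19)


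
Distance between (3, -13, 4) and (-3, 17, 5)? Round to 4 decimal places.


d = sqrt((-3-3)^2 + (17--13)^2 + (5-4)^2) = 30.6105

30.6105


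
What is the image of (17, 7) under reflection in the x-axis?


Reflection across x-axis: (x, y) -> (x, -y)
(17, 7) -> (17, -7)

(17, -7)


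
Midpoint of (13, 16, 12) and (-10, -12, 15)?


Midpoint = ((13+-10)/2, (16+-12)/2, (12+15)/2) = (1.5, 2, 13.5)

(1.5, 2, 13.5)


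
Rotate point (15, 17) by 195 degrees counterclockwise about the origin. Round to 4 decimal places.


x' = 15*cos(195) - 17*sin(195) = -10.089
y' = 15*sin(195) + 17*cos(195) = -20.303

(-10.089, -20.303)


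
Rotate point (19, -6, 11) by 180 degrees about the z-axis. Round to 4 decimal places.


x' = 19*cos(180) - -6*sin(180) = -19
y' = 19*sin(180) + -6*cos(180) = 6
z' = 11

(-19, 6, 11)


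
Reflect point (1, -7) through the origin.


Reflection through origin: (x, y) -> (-x, -y)
(1, -7) -> (-1, 7)

(-1, 7)


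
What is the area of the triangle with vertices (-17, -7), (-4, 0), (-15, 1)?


Area = |x1(y2-y3) + x2(y3-y1) + x3(y1-y2)| / 2
= |-17*(0-1) + -4*(1--7) + -15*(-7-0)| / 2
= 45

45


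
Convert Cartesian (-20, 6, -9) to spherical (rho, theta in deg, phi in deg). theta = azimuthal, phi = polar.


rho = sqrt((-20)^2 + 6^2 + (-9)^2) = 22.7376
theta = atan2(6, -20) = 163.3008 deg
phi = acos(-9/22.7376) = 113.3171 deg

rho = 22.7376, theta = 163.3008 deg, phi = 113.3171 deg


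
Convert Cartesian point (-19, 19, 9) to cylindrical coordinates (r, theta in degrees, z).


r = sqrt((-19)^2 + 19^2) = 26.8701
theta = atan2(19, -19) = 135 deg
z = 9

r = 26.8701, theta = 135 deg, z = 9


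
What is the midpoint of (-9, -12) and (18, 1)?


Midpoint = ((-9+18)/2, (-12+1)/2) = (4.5, -5.5)

(4.5, -5.5)


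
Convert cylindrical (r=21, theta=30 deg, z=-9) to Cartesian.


x = 21 * cos(30) = 18.1865
y = 21 * sin(30) = 10.5
z = -9

(18.1865, 10.5, -9)


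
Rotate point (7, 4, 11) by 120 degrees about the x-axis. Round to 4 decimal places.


x' = 7
y' = 4*cos(120) - 11*sin(120) = -11.5263
z' = 4*sin(120) + 11*cos(120) = -2.0359

(7, -11.5263, -2.0359)


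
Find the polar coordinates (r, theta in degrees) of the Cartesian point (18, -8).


r = sqrt(18^2 + (-8)^2) = 19.6977
theta = atan2(-8, 18) = 336.0375 degrees

r = 19.6977, theta = 336.0375 degrees


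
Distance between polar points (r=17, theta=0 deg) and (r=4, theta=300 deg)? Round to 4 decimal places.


d = sqrt(r1^2 + r2^2 - 2*r1*r2*cos(t2-t1))
d = sqrt(17^2 + 4^2 - 2*17*4*cos(300-0)) = 15.3948

15.3948


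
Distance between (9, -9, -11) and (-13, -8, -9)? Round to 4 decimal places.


d = sqrt((-13-9)^2 + (-8--9)^2 + (-9--11)^2) = 22.1133

22.1133


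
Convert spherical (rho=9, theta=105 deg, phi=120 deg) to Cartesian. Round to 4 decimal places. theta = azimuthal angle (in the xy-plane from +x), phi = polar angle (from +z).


x = 9 * sin(120) * cos(105) = -2.0173
y = 9 * sin(120) * sin(105) = 7.5286
z = 9 * cos(120) = -4.5

(-2.0173, 7.5286, -4.5)


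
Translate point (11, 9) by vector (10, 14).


Translation: (x+dx, y+dy) = (11+10, 9+14) = (21, 23)

(21, 23)


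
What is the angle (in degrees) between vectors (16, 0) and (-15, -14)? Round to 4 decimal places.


dot = 16*-15 + 0*-14 = -240
|u| = 16, |v| = 20.5183
cos(angle) = -0.7311
angle = 136.9749 degrees

136.9749 degrees


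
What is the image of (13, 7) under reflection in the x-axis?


Reflection across x-axis: (x, y) -> (x, -y)
(13, 7) -> (13, -7)

(13, -7)


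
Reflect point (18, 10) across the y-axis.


Reflection across y-axis: (x, y) -> (-x, y)
(18, 10) -> (-18, 10)

(-18, 10)


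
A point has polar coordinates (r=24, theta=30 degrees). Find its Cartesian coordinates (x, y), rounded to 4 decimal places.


x = 24 * cos(30) = 20.7846
y = 24 * sin(30) = 12

(20.7846, 12)


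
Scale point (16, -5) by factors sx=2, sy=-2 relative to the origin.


Scaling: (x*sx, y*sy) = (16*2, -5*-2) = (32, 10)

(32, 10)


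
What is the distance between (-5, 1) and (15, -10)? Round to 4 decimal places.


d = sqrt((15--5)^2 + (-10-1)^2) = 22.8254

22.8254


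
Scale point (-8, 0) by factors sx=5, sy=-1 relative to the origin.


Scaling: (x*sx, y*sy) = (-8*5, 0*-1) = (-40, 0)

(-40, 0)


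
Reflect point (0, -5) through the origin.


Reflection through origin: (x, y) -> (-x, -y)
(0, -5) -> (0, 5)

(0, 5)


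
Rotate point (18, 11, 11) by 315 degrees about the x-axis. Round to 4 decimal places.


x' = 18
y' = 11*cos(315) - 11*sin(315) = 15.5563
z' = 11*sin(315) + 11*cos(315) = 0

(18, 15.5563, 0)


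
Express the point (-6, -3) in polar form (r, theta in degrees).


r = sqrt((-6)^2 + (-3)^2) = 6.7082
theta = atan2(-3, -6) = 206.5651 degrees

r = 6.7082, theta = 206.5651 degrees


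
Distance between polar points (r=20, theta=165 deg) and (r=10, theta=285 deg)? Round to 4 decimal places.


d = sqrt(r1^2 + r2^2 - 2*r1*r2*cos(t2-t1))
d = sqrt(20^2 + 10^2 - 2*20*10*cos(285-165)) = 26.4575

26.4575


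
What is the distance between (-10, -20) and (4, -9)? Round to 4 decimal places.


d = sqrt((4--10)^2 + (-9--20)^2) = 17.8045

17.8045


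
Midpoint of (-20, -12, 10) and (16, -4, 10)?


Midpoint = ((-20+16)/2, (-12+-4)/2, (10+10)/2) = (-2, -8, 10)

(-2, -8, 10)


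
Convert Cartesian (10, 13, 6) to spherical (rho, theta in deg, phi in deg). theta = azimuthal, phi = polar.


rho = sqrt(10^2 + 13^2 + 6^2) = 17.4642
theta = atan2(13, 10) = 52.4314 deg
phi = acos(6/17.4642) = 69.9061 deg

rho = 17.4642, theta = 52.4314 deg, phi = 69.9061 deg


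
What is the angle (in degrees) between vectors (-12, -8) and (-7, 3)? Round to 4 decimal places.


dot = -12*-7 + -8*3 = 60
|u| = 14.4222, |v| = 7.6158
cos(angle) = 0.5463
angle = 56.8887 degrees

56.8887 degrees


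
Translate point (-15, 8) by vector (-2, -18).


Translation: (x+dx, y+dy) = (-15+-2, 8+-18) = (-17, -10)

(-17, -10)


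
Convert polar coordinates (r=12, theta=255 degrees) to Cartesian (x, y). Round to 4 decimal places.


x = 12 * cos(255) = -3.1058
y = 12 * sin(255) = -11.5911

(-3.1058, -11.5911)


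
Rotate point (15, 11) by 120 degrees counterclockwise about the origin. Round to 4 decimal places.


x' = 15*cos(120) - 11*sin(120) = -17.0263
y' = 15*sin(120) + 11*cos(120) = 7.4904

(-17.0263, 7.4904)


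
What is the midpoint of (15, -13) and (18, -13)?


Midpoint = ((15+18)/2, (-13+-13)/2) = (16.5, -13)

(16.5, -13)


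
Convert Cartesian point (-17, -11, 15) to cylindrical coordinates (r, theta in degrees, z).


r = sqrt((-17)^2 + (-11)^2) = 20.2485
theta = atan2(-11, -17) = 212.9052 deg
z = 15

r = 20.2485, theta = 212.9052 deg, z = 15


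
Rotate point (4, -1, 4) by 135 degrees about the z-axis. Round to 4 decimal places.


x' = 4*cos(135) - -1*sin(135) = -2.1213
y' = 4*sin(135) + -1*cos(135) = 3.5355
z' = 4

(-2.1213, 3.5355, 4)


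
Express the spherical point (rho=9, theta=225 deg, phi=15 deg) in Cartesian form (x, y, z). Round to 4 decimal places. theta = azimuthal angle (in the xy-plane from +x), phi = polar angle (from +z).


x = 9 * sin(15) * cos(225) = -1.6471
y = 9 * sin(15) * sin(225) = -1.6471
z = 9 * cos(15) = 8.6933

(-1.6471, -1.6471, 8.6933)


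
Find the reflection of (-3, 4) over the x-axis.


Reflection across x-axis: (x, y) -> (x, -y)
(-3, 4) -> (-3, -4)

(-3, -4)


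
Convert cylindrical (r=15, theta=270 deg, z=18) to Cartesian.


x = 15 * cos(270) = 0
y = 15 * sin(270) = -15
z = 18

(0, -15, 18)


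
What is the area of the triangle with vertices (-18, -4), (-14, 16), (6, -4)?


Area = |x1(y2-y3) + x2(y3-y1) + x3(y1-y2)| / 2
= |-18*(16--4) + -14*(-4--4) + 6*(-4-16)| / 2
= 240

240


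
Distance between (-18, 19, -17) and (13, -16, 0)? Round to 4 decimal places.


d = sqrt((13--18)^2 + (-16-19)^2 + (0--17)^2) = 49.7494

49.7494


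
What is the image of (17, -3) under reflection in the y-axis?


Reflection across y-axis: (x, y) -> (-x, y)
(17, -3) -> (-17, -3)

(-17, -3)


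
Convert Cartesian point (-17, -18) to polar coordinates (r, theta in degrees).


r = sqrt((-17)^2 + (-18)^2) = 24.7588
theta = atan2(-18, -17) = 226.6366 degrees

r = 24.7588, theta = 226.6366 degrees


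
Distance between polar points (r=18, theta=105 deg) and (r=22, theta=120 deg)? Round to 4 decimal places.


d = sqrt(r1^2 + r2^2 - 2*r1*r2*cos(t2-t1))
d = sqrt(18^2 + 22^2 - 2*18*22*cos(120-105)) = 6.5564

6.5564


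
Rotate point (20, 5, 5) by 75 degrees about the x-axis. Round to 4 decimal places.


x' = 20
y' = 5*cos(75) - 5*sin(75) = -3.5355
z' = 5*sin(75) + 5*cos(75) = 6.1237

(20, -3.5355, 6.1237)


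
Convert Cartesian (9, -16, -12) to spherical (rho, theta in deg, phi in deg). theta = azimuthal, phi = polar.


rho = sqrt(9^2 + (-16)^2 + (-12)^2) = 21.9317
theta = atan2(-16, 9) = 299.3578 deg
phi = acos(-12/21.9317) = 123.1719 deg

rho = 21.9317, theta = 299.3578 deg, phi = 123.1719 deg


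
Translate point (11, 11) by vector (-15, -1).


Translation: (x+dx, y+dy) = (11+-15, 11+-1) = (-4, 10)

(-4, 10)


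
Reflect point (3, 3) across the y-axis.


Reflection across y-axis: (x, y) -> (-x, y)
(3, 3) -> (-3, 3)

(-3, 3)


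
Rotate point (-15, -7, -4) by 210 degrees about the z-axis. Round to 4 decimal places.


x' = -15*cos(210) - -7*sin(210) = 9.4904
y' = -15*sin(210) + -7*cos(210) = 13.5622
z' = -4

(9.4904, 13.5622, -4)


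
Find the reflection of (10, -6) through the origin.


Reflection through origin: (x, y) -> (-x, -y)
(10, -6) -> (-10, 6)

(-10, 6)


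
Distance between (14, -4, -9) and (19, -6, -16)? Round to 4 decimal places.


d = sqrt((19-14)^2 + (-6--4)^2 + (-16--9)^2) = 8.8318

8.8318


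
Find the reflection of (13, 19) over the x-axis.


Reflection across x-axis: (x, y) -> (x, -y)
(13, 19) -> (13, -19)

(13, -19)


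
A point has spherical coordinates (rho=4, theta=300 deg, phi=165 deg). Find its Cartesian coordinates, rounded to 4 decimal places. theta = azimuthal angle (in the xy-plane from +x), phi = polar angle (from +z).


x = 4 * sin(165) * cos(300) = 0.5176
y = 4 * sin(165) * sin(300) = -0.8966
z = 4 * cos(165) = -3.8637

(0.5176, -0.8966, -3.8637)


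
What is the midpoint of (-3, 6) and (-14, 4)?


Midpoint = ((-3+-14)/2, (6+4)/2) = (-8.5, 5)

(-8.5, 5)


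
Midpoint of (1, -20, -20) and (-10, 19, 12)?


Midpoint = ((1+-10)/2, (-20+19)/2, (-20+12)/2) = (-4.5, -0.5, -4)

(-4.5, -0.5, -4)


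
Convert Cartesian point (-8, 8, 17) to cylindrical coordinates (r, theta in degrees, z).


r = sqrt((-8)^2 + 8^2) = 11.3137
theta = atan2(8, -8) = 135 deg
z = 17

r = 11.3137, theta = 135 deg, z = 17


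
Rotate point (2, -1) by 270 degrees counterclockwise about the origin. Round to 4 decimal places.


x' = 2*cos(270) - -1*sin(270) = -1
y' = 2*sin(270) + -1*cos(270) = -2

(-1, -2)


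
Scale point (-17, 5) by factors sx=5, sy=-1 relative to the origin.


Scaling: (x*sx, y*sy) = (-17*5, 5*-1) = (-85, -5)

(-85, -5)


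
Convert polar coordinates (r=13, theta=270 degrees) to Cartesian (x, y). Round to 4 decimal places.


x = 13 * cos(270) = 0
y = 13 * sin(270) = -13

(0, -13)


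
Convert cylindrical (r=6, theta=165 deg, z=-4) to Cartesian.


x = 6 * cos(165) = -5.7956
y = 6 * sin(165) = 1.5529
z = -4

(-5.7956, 1.5529, -4)


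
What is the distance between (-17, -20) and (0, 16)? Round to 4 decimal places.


d = sqrt((0--17)^2 + (16--20)^2) = 39.8121

39.8121


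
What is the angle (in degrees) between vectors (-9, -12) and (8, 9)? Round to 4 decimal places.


dot = -9*8 + -12*9 = -180
|u| = 15, |v| = 12.0416
cos(angle) = -0.9965
angle = 175.2364 degrees

175.2364 degrees


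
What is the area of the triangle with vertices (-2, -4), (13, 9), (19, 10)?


Area = |x1(y2-y3) + x2(y3-y1) + x3(y1-y2)| / 2
= |-2*(9-10) + 13*(10--4) + 19*(-4-9)| / 2
= 31.5

31.5


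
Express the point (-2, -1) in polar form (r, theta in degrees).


r = sqrt((-2)^2 + (-1)^2) = 2.2361
theta = atan2(-1, -2) = 206.5651 degrees

r = 2.2361, theta = 206.5651 degrees


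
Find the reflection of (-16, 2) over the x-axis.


Reflection across x-axis: (x, y) -> (x, -y)
(-16, 2) -> (-16, -2)

(-16, -2)


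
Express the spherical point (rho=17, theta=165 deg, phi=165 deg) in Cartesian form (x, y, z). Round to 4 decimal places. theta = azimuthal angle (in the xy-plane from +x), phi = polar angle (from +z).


x = 17 * sin(165) * cos(165) = -4.25
y = 17 * sin(165) * sin(165) = 1.1388
z = 17 * cos(165) = -16.4207

(-4.25, 1.1388, -16.4207)


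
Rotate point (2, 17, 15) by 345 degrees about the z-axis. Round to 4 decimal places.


x' = 2*cos(345) - 17*sin(345) = 6.3318
y' = 2*sin(345) + 17*cos(345) = 15.9031
z' = 15

(6.3318, 15.9031, 15)


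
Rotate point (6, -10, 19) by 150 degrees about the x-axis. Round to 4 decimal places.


x' = 6
y' = -10*cos(150) - 19*sin(150) = -0.8397
z' = -10*sin(150) + 19*cos(150) = -21.4545

(6, -0.8397, -21.4545)


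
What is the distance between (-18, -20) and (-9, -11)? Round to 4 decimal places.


d = sqrt((-9--18)^2 + (-11--20)^2) = 12.7279

12.7279


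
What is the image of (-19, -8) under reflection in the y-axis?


Reflection across y-axis: (x, y) -> (-x, y)
(-19, -8) -> (19, -8)

(19, -8)


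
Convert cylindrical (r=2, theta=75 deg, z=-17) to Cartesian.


x = 2 * cos(75) = 0.5176
y = 2 * sin(75) = 1.9319
z = -17

(0.5176, 1.9319, -17)


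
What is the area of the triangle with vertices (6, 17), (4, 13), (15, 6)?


Area = |x1(y2-y3) + x2(y3-y1) + x3(y1-y2)| / 2
= |6*(13-6) + 4*(6-17) + 15*(17-13)| / 2
= 29

29


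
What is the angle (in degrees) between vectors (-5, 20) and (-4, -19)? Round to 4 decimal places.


dot = -5*-4 + 20*-19 = -360
|u| = 20.6155, |v| = 19.4165
cos(angle) = -0.8994
angle = 154.0751 degrees

154.0751 degrees


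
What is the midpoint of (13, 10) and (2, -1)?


Midpoint = ((13+2)/2, (10+-1)/2) = (7.5, 4.5)

(7.5, 4.5)


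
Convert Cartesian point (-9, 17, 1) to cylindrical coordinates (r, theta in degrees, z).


r = sqrt((-9)^2 + 17^2) = 19.2354
theta = atan2(17, -9) = 117.8973 deg
z = 1

r = 19.2354, theta = 117.8973 deg, z = 1


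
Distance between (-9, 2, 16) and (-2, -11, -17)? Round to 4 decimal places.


d = sqrt((-2--9)^2 + (-11-2)^2 + (-17-16)^2) = 36.1525

36.1525


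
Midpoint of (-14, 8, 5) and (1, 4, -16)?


Midpoint = ((-14+1)/2, (8+4)/2, (5+-16)/2) = (-6.5, 6, -5.5)

(-6.5, 6, -5.5)


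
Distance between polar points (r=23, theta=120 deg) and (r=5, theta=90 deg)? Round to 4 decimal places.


d = sqrt(r1^2 + r2^2 - 2*r1*r2*cos(t2-t1))
d = sqrt(23^2 + 5^2 - 2*23*5*cos(90-120)) = 18.8365

18.8365


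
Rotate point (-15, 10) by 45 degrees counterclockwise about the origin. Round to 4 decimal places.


x' = -15*cos(45) - 10*sin(45) = -17.6777
y' = -15*sin(45) + 10*cos(45) = -3.5355

(-17.6777, -3.5355)


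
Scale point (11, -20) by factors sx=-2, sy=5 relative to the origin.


Scaling: (x*sx, y*sy) = (11*-2, -20*5) = (-22, -100)

(-22, -100)


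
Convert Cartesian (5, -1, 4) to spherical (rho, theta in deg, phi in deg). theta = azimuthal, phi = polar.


rho = sqrt(5^2 + (-1)^2 + 4^2) = 6.4807
theta = atan2(-1, 5) = 348.6901 deg
phi = acos(4/6.4807) = 51.8871 deg

rho = 6.4807, theta = 348.6901 deg, phi = 51.8871 deg


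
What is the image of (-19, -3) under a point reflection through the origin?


Reflection through origin: (x, y) -> (-x, -y)
(-19, -3) -> (19, 3)

(19, 3)


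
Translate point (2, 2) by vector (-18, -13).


Translation: (x+dx, y+dy) = (2+-18, 2+-13) = (-16, -11)

(-16, -11)


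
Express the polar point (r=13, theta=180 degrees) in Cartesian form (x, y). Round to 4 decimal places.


x = 13 * cos(180) = -13
y = 13 * sin(180) = 0

(-13, 0)


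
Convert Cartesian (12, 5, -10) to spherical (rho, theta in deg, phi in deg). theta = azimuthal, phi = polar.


rho = sqrt(12^2 + 5^2 + (-10)^2) = 16.4012
theta = atan2(5, 12) = 22.6199 deg
phi = acos(-10/16.4012) = 127.5686 deg

rho = 16.4012, theta = 22.6199 deg, phi = 127.5686 deg


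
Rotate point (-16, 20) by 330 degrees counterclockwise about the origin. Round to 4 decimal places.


x' = -16*cos(330) - 20*sin(330) = -3.8564
y' = -16*sin(330) + 20*cos(330) = 25.3205

(-3.8564, 25.3205)


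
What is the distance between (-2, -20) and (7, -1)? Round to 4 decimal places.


d = sqrt((7--2)^2 + (-1--20)^2) = 21.0238

21.0238


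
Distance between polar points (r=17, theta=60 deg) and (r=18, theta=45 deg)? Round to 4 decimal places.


d = sqrt(r1^2 + r2^2 - 2*r1*r2*cos(t2-t1))
d = sqrt(17^2 + 18^2 - 2*17*18*cos(45-60)) = 4.6748

4.6748


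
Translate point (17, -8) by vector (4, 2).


Translation: (x+dx, y+dy) = (17+4, -8+2) = (21, -6)

(21, -6)


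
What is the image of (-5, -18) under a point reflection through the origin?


Reflection through origin: (x, y) -> (-x, -y)
(-5, -18) -> (5, 18)

(5, 18)


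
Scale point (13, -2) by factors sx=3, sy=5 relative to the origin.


Scaling: (x*sx, y*sy) = (13*3, -2*5) = (39, -10)

(39, -10)


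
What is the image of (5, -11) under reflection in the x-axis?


Reflection across x-axis: (x, y) -> (x, -y)
(5, -11) -> (5, 11)

(5, 11)


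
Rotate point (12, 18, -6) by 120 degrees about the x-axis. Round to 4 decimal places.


x' = 12
y' = 18*cos(120) - -6*sin(120) = -3.8038
z' = 18*sin(120) + -6*cos(120) = 18.5885

(12, -3.8038, 18.5885)


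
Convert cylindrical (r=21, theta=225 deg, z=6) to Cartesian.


x = 21 * cos(225) = -14.8492
y = 21 * sin(225) = -14.8492
z = 6

(-14.8492, -14.8492, 6)


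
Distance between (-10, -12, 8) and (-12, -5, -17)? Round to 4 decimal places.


d = sqrt((-12--10)^2 + (-5--12)^2 + (-17-8)^2) = 26.0384

26.0384


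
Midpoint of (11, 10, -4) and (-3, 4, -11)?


Midpoint = ((11+-3)/2, (10+4)/2, (-4+-11)/2) = (4, 7, -7.5)

(4, 7, -7.5)


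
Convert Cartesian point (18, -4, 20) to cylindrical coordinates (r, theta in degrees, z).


r = sqrt(18^2 + (-4)^2) = 18.4391
theta = atan2(-4, 18) = 347.4712 deg
z = 20

r = 18.4391, theta = 347.4712 deg, z = 20


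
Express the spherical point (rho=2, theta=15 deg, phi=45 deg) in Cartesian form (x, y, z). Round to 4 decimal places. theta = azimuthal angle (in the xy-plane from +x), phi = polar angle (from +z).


x = 2 * sin(45) * cos(15) = 1.366
y = 2 * sin(45) * sin(15) = 0.366
z = 2 * cos(45) = 1.4142

(1.366, 0.366, 1.4142)


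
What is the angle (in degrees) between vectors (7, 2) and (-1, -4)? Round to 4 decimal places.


dot = 7*-1 + 2*-4 = -15
|u| = 7.2801, |v| = 4.1231
cos(angle) = -0.4997
angle = 119.9816 degrees

119.9816 degrees


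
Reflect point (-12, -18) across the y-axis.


Reflection across y-axis: (x, y) -> (-x, y)
(-12, -18) -> (12, -18)

(12, -18)


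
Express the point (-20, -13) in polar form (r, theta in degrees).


r = sqrt((-20)^2 + (-13)^2) = 23.8537
theta = atan2(-13, -20) = 213.0239 degrees

r = 23.8537, theta = 213.0239 degrees


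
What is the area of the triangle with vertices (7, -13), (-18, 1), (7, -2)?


Area = |x1(y2-y3) + x2(y3-y1) + x3(y1-y2)| / 2
= |7*(1--2) + -18*(-2--13) + 7*(-13-1)| / 2
= 137.5

137.5


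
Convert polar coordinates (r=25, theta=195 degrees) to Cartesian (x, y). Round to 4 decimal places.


x = 25 * cos(195) = -24.1481
y = 25 * sin(195) = -6.4705

(-24.1481, -6.4705)


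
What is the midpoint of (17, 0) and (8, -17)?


Midpoint = ((17+8)/2, (0+-17)/2) = (12.5, -8.5)

(12.5, -8.5)


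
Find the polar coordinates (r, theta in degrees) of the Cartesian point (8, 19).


r = sqrt(8^2 + 19^2) = 20.6155
theta = atan2(19, 8) = 67.1663 degrees

r = 20.6155, theta = 67.1663 degrees


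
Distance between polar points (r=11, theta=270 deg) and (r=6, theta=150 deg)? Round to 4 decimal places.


d = sqrt(r1^2 + r2^2 - 2*r1*r2*cos(t2-t1))
d = sqrt(11^2 + 6^2 - 2*11*6*cos(150-270)) = 14.9332

14.9332


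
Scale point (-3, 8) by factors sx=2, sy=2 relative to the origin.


Scaling: (x*sx, y*sy) = (-3*2, 8*2) = (-6, 16)

(-6, 16)


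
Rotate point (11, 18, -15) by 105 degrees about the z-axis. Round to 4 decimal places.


x' = 11*cos(105) - 18*sin(105) = -20.2337
y' = 11*sin(105) + 18*cos(105) = 5.9664
z' = -15

(-20.2337, 5.9664, -15)


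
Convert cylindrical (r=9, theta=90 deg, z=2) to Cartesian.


x = 9 * cos(90) = 0
y = 9 * sin(90) = 9
z = 2

(0, 9, 2)


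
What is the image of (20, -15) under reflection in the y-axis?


Reflection across y-axis: (x, y) -> (-x, y)
(20, -15) -> (-20, -15)

(-20, -15)


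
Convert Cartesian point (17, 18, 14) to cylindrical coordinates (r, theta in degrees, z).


r = sqrt(17^2 + 18^2) = 24.7588
theta = atan2(18, 17) = 46.6366 deg
z = 14

r = 24.7588, theta = 46.6366 deg, z = 14


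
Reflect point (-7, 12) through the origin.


Reflection through origin: (x, y) -> (-x, -y)
(-7, 12) -> (7, -12)

(7, -12)


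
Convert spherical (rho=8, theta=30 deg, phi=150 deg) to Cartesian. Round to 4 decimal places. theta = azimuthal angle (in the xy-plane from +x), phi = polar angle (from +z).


x = 8 * sin(150) * cos(30) = 3.4641
y = 8 * sin(150) * sin(30) = 2
z = 8 * cos(150) = -6.9282

(3.4641, 2, -6.9282)


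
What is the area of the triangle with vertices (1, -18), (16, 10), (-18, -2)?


Area = |x1(y2-y3) + x2(y3-y1) + x3(y1-y2)| / 2
= |1*(10--2) + 16*(-2--18) + -18*(-18-10)| / 2
= 386

386


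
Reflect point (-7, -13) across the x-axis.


Reflection across x-axis: (x, y) -> (x, -y)
(-7, -13) -> (-7, 13)

(-7, 13)


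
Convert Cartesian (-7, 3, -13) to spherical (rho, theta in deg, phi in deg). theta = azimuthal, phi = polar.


rho = sqrt((-7)^2 + 3^2 + (-13)^2) = 15.0665
theta = atan2(3, -7) = 156.8014 deg
phi = acos(-13/15.0665) = 149.637 deg

rho = 15.0665, theta = 156.8014 deg, phi = 149.637 deg


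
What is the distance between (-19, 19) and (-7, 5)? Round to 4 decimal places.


d = sqrt((-7--19)^2 + (5-19)^2) = 18.4391

18.4391


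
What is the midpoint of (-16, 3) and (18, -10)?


Midpoint = ((-16+18)/2, (3+-10)/2) = (1, -3.5)

(1, -3.5)


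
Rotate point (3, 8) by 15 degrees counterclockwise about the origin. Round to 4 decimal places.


x' = 3*cos(15) - 8*sin(15) = 0.8272
y' = 3*sin(15) + 8*cos(15) = 8.5039

(0.8272, 8.5039)


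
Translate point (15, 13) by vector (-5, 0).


Translation: (x+dx, y+dy) = (15+-5, 13+0) = (10, 13)

(10, 13)


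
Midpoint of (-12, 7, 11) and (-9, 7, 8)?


Midpoint = ((-12+-9)/2, (7+7)/2, (11+8)/2) = (-10.5, 7, 9.5)

(-10.5, 7, 9.5)


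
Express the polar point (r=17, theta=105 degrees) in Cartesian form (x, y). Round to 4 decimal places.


x = 17 * cos(105) = -4.3999
y = 17 * sin(105) = 16.4207

(-4.3999, 16.4207)


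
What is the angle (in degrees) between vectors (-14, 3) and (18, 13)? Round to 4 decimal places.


dot = -14*18 + 3*13 = -213
|u| = 14.3178, |v| = 22.2036
cos(angle) = -0.67
angle = 132.0676 degrees

132.0676 degrees


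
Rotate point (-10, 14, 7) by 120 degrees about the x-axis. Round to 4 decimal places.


x' = -10
y' = 14*cos(120) - 7*sin(120) = -13.0622
z' = 14*sin(120) + 7*cos(120) = 8.6244

(-10, -13.0622, 8.6244)


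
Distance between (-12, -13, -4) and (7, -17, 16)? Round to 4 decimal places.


d = sqrt((7--12)^2 + (-17--13)^2 + (16--4)^2) = 27.8747

27.8747


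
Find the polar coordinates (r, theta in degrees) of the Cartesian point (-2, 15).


r = sqrt((-2)^2 + 15^2) = 15.1327
theta = atan2(15, -2) = 97.5946 degrees

r = 15.1327, theta = 97.5946 degrees


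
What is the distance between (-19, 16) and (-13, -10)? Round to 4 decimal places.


d = sqrt((-13--19)^2 + (-10-16)^2) = 26.6833

26.6833


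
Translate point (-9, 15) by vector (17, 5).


Translation: (x+dx, y+dy) = (-9+17, 15+5) = (8, 20)

(8, 20)


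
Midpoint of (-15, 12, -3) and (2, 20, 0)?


Midpoint = ((-15+2)/2, (12+20)/2, (-3+0)/2) = (-6.5, 16, -1.5)

(-6.5, 16, -1.5)


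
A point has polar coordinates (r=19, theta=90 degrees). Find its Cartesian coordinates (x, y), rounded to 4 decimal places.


x = 19 * cos(90) = 0
y = 19 * sin(90) = 19

(0, 19)


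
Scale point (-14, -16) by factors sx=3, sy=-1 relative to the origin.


Scaling: (x*sx, y*sy) = (-14*3, -16*-1) = (-42, 16)

(-42, 16)


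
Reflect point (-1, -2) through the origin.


Reflection through origin: (x, y) -> (-x, -y)
(-1, -2) -> (1, 2)

(1, 2)


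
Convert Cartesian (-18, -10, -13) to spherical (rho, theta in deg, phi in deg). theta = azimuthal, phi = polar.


rho = sqrt((-18)^2 + (-10)^2 + (-13)^2) = 24.3516
theta = atan2(-10, -18) = 209.0546 deg
phi = acos(-13/24.3516) = 122.2657 deg

rho = 24.3516, theta = 209.0546 deg, phi = 122.2657 deg


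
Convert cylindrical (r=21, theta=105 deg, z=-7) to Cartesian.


x = 21 * cos(105) = -5.4352
y = 21 * sin(105) = 20.2844
z = -7

(-5.4352, 20.2844, -7)


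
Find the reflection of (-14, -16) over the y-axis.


Reflection across y-axis: (x, y) -> (-x, y)
(-14, -16) -> (14, -16)

(14, -16)


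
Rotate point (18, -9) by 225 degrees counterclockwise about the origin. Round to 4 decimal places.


x' = 18*cos(225) - -9*sin(225) = -19.0919
y' = 18*sin(225) + -9*cos(225) = -6.364

(-19.0919, -6.364)


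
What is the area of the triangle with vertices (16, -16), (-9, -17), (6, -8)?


Area = |x1(y2-y3) + x2(y3-y1) + x3(y1-y2)| / 2
= |16*(-17--8) + -9*(-8--16) + 6*(-16--17)| / 2
= 105

105


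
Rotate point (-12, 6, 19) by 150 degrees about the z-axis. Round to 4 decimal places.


x' = -12*cos(150) - 6*sin(150) = 7.3923
y' = -12*sin(150) + 6*cos(150) = -11.1962
z' = 19

(7.3923, -11.1962, 19)


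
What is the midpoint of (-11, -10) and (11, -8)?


Midpoint = ((-11+11)/2, (-10+-8)/2) = (0, -9)

(0, -9)


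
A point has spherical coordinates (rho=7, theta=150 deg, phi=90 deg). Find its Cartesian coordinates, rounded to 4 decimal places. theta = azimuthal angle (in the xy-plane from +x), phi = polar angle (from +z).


x = 7 * sin(90) * cos(150) = -6.0622
y = 7 * sin(90) * sin(150) = 3.5
z = 7 * cos(90) = 0

(-6.0622, 3.5, 0)


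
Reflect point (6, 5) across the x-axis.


Reflection across x-axis: (x, y) -> (x, -y)
(6, 5) -> (6, -5)

(6, -5)


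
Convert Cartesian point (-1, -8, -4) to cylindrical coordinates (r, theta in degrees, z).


r = sqrt((-1)^2 + (-8)^2) = 8.0623
theta = atan2(-8, -1) = 262.875 deg
z = -4

r = 8.0623, theta = 262.875 deg, z = -4


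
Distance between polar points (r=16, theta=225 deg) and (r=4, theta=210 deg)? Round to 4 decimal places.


d = sqrt(r1^2 + r2^2 - 2*r1*r2*cos(t2-t1))
d = sqrt(16^2 + 4^2 - 2*16*4*cos(210-225)) = 12.1804

12.1804


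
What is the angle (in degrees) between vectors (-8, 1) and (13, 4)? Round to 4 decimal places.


dot = -8*13 + 1*4 = -100
|u| = 8.0623, |v| = 13.6015
cos(angle) = -0.9119
angle = 155.7723 degrees

155.7723 degrees


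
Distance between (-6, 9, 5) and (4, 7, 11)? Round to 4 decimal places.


d = sqrt((4--6)^2 + (7-9)^2 + (11-5)^2) = 11.8322

11.8322


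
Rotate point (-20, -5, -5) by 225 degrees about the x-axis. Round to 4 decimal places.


x' = -20
y' = -5*cos(225) - -5*sin(225) = 0
z' = -5*sin(225) + -5*cos(225) = 7.0711

(-20, 0, 7.0711)


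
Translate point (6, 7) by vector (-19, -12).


Translation: (x+dx, y+dy) = (6+-19, 7+-12) = (-13, -5)

(-13, -5)


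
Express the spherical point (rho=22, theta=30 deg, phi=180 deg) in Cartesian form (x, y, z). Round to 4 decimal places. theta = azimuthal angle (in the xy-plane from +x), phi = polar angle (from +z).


x = 22 * sin(180) * cos(30) = 0
y = 22 * sin(180) * sin(30) = 0
z = 22 * cos(180) = -22

(0, 0, -22)


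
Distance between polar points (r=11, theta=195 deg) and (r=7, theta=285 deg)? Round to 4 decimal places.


d = sqrt(r1^2 + r2^2 - 2*r1*r2*cos(t2-t1))
d = sqrt(11^2 + 7^2 - 2*11*7*cos(285-195)) = 13.0384

13.0384


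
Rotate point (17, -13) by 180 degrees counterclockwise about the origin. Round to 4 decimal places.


x' = 17*cos(180) - -13*sin(180) = -17
y' = 17*sin(180) + -13*cos(180) = 13

(-17, 13)


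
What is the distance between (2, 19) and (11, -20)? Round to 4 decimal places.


d = sqrt((11-2)^2 + (-20-19)^2) = 40.025

40.025


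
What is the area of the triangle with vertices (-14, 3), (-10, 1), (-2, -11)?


Area = |x1(y2-y3) + x2(y3-y1) + x3(y1-y2)| / 2
= |-14*(1--11) + -10*(-11-3) + -2*(3-1)| / 2
= 16

16


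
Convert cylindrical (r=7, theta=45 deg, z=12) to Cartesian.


x = 7 * cos(45) = 4.9497
y = 7 * sin(45) = 4.9497
z = 12

(4.9497, 4.9497, 12)


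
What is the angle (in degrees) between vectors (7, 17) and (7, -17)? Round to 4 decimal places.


dot = 7*7 + 17*-17 = -240
|u| = 18.3848, |v| = 18.3848
cos(angle) = -0.7101
angle = 135.2397 degrees

135.2397 degrees


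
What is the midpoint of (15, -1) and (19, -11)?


Midpoint = ((15+19)/2, (-1+-11)/2) = (17, -6)

(17, -6)


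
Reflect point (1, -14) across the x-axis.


Reflection across x-axis: (x, y) -> (x, -y)
(1, -14) -> (1, 14)

(1, 14)


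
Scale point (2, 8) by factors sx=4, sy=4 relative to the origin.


Scaling: (x*sx, y*sy) = (2*4, 8*4) = (8, 32)

(8, 32)


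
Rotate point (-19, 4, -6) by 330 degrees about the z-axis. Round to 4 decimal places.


x' = -19*cos(330) - 4*sin(330) = -14.4545
y' = -19*sin(330) + 4*cos(330) = 12.9641
z' = -6

(-14.4545, 12.9641, -6)


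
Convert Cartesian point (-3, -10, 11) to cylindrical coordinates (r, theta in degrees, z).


r = sqrt((-3)^2 + (-10)^2) = 10.4403
theta = atan2(-10, -3) = 253.3008 deg
z = 11

r = 10.4403, theta = 253.3008 deg, z = 11


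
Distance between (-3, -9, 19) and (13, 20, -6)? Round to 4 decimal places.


d = sqrt((13--3)^2 + (20--9)^2 + (-6-19)^2) = 41.497

41.497


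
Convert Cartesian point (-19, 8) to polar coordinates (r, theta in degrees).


r = sqrt((-19)^2 + 8^2) = 20.6155
theta = atan2(8, -19) = 157.1663 degrees

r = 20.6155, theta = 157.1663 degrees


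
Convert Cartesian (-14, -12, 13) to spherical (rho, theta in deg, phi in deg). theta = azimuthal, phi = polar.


rho = sqrt((-14)^2 + (-12)^2 + 13^2) = 22.561
theta = atan2(-12, -14) = 220.6013 deg
phi = acos(13/22.561) = 54.8152 deg

rho = 22.561, theta = 220.6013 deg, phi = 54.8152 deg


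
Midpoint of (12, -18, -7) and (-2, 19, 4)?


Midpoint = ((12+-2)/2, (-18+19)/2, (-7+4)/2) = (5, 0.5, -1.5)

(5, 0.5, -1.5)


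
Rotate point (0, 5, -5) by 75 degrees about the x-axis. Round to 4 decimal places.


x' = 0
y' = 5*cos(75) - -5*sin(75) = 6.1237
z' = 5*sin(75) + -5*cos(75) = 3.5355

(0, 6.1237, 3.5355)


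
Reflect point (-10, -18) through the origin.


Reflection through origin: (x, y) -> (-x, -y)
(-10, -18) -> (10, 18)

(10, 18)


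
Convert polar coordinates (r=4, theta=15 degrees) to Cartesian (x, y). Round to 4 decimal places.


x = 4 * cos(15) = 3.8637
y = 4 * sin(15) = 1.0353

(3.8637, 1.0353)


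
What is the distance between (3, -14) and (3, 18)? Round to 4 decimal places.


d = sqrt((3-3)^2 + (18--14)^2) = 32

32


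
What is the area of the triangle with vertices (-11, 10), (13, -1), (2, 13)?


Area = |x1(y2-y3) + x2(y3-y1) + x3(y1-y2)| / 2
= |-11*(-1-13) + 13*(13-10) + 2*(10--1)| / 2
= 107.5

107.5


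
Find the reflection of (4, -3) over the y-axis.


Reflection across y-axis: (x, y) -> (-x, y)
(4, -3) -> (-4, -3)

(-4, -3)


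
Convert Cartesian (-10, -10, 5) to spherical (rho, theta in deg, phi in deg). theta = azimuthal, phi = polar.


rho = sqrt((-10)^2 + (-10)^2 + 5^2) = 15
theta = atan2(-10, -10) = 225 deg
phi = acos(5/15) = 70.5288 deg

rho = 15, theta = 225 deg, phi = 70.5288 deg
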